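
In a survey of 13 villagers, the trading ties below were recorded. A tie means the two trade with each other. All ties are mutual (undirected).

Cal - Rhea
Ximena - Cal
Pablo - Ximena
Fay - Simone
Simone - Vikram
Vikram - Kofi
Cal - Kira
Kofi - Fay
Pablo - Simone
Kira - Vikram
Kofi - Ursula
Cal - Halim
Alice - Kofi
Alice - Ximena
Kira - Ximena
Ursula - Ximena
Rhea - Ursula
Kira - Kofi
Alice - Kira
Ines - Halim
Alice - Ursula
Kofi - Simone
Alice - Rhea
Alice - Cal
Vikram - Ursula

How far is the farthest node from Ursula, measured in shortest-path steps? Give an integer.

Distances from Ursula: Alice:1, Cal:2, Fay:2, Halim:3, Ines:4, Kira:2, Kofi:1, Pablo:2, Rhea:1, Simone:2, Vikram:1, Ximena:1.
The largest is 4 (to Ines), so the eccentricity of Ursula is 4.

4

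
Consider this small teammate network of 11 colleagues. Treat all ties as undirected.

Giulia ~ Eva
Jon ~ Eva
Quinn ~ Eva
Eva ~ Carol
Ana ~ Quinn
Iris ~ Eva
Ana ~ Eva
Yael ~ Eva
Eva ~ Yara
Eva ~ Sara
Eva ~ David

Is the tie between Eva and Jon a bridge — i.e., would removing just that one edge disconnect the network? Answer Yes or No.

Yes

Without the Eva–Jon edge there is no alternate route between Eva and Jon, so the network disconnects. It is a bridge.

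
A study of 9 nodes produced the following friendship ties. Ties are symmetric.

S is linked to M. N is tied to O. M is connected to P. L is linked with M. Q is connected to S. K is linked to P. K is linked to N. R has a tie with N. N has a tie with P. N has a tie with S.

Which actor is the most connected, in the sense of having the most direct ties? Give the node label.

N

Degrees — K:2, L:1, M:3, N:5, O:1, P:3, Q:1, R:1, S:3.
The maximum is 5, attained only by N.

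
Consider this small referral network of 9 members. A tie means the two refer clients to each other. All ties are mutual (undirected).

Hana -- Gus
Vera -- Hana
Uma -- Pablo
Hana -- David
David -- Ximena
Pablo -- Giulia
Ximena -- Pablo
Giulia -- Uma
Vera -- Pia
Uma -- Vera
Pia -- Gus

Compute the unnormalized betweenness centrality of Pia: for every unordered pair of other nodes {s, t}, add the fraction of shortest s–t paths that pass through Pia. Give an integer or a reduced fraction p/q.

11/6

Pairs whose geodesics pass through Pia — Uma–Gus: 1/2; Vera–Gus: 1/2; Gus–Pablo: 1/3; Gus–Giulia: 1/2.
All other pairs contribute 0.
Summing the contributions gives betweenness(Pia) = 11/6.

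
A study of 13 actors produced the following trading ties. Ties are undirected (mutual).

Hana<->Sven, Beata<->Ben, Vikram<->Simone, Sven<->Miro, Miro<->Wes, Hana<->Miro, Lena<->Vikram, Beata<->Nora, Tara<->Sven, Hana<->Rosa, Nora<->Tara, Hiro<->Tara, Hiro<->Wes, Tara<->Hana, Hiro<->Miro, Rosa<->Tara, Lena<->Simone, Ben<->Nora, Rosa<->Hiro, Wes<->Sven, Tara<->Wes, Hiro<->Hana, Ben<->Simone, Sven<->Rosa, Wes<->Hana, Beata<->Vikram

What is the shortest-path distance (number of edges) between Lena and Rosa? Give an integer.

One shortest route is Lena – Vikram – Beata – Nora – Tara – Rosa, which uses 5 edges, and at distance 4 from Lena we only reach {Tara}, which does not include Rosa. So d(Lena,Rosa) = 5.

5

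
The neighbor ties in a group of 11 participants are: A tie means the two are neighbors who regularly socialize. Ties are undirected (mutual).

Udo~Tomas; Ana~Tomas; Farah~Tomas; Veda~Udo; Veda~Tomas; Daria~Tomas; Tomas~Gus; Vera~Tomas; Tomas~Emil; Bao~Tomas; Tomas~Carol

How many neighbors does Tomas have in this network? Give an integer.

Tomas is directly tied to Ana, Bao, Carol, Daria, Emil, Farah, Gus, Udo, Veda, and Vera. That is 10 neighbors, so the degree of Tomas is 10.

10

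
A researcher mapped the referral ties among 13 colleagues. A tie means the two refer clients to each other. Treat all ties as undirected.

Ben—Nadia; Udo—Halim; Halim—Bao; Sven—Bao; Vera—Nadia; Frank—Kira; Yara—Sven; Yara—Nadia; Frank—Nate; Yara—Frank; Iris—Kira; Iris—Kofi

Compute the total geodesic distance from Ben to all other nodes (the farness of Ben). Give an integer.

Distances from Ben: Bao:4, Frank:3, Halim:5, Iris:5, Kira:4, Kofi:6, Nadia:1, Nate:4, Sven:3, Udo:6, Vera:2, Yara:2.
Sum = 4 + 3 + 5 + 5 + 4 + 6 + 1 + 4 + 3 + 6 + 2 + 2 = 45.

45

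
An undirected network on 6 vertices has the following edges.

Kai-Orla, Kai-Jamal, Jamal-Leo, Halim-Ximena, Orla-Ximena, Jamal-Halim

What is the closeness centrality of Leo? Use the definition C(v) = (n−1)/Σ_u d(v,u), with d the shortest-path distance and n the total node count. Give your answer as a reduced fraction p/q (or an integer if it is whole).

5/11

Distances from Leo: Halim:2, Jamal:1, Kai:2, Orla:3, Ximena:3. Sum = 11.
n = 6, so closeness = 5/11.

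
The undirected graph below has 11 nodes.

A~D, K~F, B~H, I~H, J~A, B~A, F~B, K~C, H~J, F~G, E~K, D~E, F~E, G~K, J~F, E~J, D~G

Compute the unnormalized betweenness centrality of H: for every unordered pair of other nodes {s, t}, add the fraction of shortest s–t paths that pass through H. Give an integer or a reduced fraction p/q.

28/3

Pairs whose geodesics pass through H — D–I: 3/3; G–I: 2/2; J–I: 1; J–B: 1/3; I–A: 2/2; I–B: 1; I–C: 3/3; I–E: 1; I–K: 3/3; I–F: 2/2.
All other pairs contribute 0.
Summing the contributions gives betweenness(H) = 28/3.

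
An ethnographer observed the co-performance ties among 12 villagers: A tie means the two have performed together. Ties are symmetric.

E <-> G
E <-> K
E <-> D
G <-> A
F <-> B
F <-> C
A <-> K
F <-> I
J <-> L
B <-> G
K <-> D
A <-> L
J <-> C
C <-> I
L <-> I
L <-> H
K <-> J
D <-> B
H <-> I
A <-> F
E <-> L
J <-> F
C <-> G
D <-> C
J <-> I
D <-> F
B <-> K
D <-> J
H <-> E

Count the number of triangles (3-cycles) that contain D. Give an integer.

D's neighbors: B, C, E, F, J, and K.
Neighbor pairs that are themselves tied: D–B–F; D–B–K; D–C–F; D–C–J; D–E–K; D–F–J; D–J–K. Each forms one triangle with D, for 7 in total.

7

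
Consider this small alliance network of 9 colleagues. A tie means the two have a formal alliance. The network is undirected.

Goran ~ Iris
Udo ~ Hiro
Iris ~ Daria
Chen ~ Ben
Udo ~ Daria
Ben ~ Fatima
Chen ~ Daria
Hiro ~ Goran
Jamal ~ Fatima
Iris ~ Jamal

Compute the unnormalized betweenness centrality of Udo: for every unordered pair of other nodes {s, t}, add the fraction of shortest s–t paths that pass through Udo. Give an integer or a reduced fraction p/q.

3

Pairs whose geodesics pass through Udo — Ben–Hiro: 1; Chen–Hiro: 1; Daria–Hiro: 1.
All other pairs contribute 0.
Summing the contributions gives betweenness(Udo) = 3.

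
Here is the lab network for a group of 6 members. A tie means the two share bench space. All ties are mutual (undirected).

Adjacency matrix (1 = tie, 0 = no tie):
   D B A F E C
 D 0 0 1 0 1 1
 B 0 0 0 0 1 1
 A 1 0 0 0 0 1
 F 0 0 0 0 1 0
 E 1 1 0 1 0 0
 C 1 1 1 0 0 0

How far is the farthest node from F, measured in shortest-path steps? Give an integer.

Distances from F: A:3, B:2, C:3, D:2, E:1.
The largest is 3 (to A and C), so the eccentricity of F is 3.

3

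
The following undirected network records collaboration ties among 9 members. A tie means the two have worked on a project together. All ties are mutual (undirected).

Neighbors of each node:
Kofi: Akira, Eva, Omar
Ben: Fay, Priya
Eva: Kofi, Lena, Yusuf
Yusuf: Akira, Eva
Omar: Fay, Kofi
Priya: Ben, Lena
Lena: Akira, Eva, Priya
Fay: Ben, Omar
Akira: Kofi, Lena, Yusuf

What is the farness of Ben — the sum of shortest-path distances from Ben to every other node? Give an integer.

19

Distances from Ben: Akira:3, Eva:3, Fay:1, Kofi:3, Lena:2, Omar:2, Priya:1, Yusuf:4.
Sum = 3 + 3 + 1 + 3 + 2 + 2 + 1 + 4 = 19.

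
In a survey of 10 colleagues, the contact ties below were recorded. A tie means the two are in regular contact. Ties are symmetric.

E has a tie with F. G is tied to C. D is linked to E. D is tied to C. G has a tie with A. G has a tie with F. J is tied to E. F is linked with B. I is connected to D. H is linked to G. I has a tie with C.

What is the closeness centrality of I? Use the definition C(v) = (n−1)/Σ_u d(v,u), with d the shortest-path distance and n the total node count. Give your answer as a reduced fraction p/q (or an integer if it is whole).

Distances from I: A:3, B:4, C:1, D:1, E:2, F:3, G:2, H:3, J:3. Sum = 22.
n = 10, so closeness = 9/22.

9/22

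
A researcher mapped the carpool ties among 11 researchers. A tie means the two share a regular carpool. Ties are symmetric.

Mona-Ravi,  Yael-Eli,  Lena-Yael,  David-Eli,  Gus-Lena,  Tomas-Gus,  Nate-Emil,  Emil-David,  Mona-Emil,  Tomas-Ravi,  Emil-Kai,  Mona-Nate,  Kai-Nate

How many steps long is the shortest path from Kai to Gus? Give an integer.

One shortest route is Kai – Emil – Mona – Ravi – Tomas – Gus, which uses 5 edges, and at distance 4 from Kai we only reach {Tomas, Yael}, which does not include Gus. So d(Kai,Gus) = 5.

5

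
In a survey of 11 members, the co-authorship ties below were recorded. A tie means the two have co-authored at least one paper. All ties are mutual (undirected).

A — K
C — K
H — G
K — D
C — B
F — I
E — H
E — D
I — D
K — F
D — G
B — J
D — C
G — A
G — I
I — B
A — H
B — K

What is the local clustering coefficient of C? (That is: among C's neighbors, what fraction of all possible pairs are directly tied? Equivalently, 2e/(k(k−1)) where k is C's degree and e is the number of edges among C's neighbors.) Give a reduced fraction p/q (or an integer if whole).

C's neighbors: B, D, and K (k = 3).
Possible neighbor pairs: C(3,2) = 3. Edges among them: B–K, D–K → e = 2.
Clustering(C) = 2/3.

2/3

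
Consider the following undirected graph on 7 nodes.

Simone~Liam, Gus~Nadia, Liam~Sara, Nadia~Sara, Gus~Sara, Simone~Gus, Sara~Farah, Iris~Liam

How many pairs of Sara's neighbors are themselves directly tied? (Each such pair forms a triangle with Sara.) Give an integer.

Sara's neighbors: Farah, Gus, Liam, and Nadia.
Neighbor pairs that are themselves tied: Sara–Gus–Nadia. Each forms one triangle with Sara, for 1 in total.

1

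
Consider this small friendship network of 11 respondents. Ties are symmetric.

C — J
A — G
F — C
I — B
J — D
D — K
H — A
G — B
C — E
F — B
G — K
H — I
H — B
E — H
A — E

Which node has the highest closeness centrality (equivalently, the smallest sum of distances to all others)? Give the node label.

B

Farness (sum of distances to all others) for each node — A:20, B:18, C:20, D:26, E:19, F:21, G:19, H:20, I:24, J:24, K:23.
The smallest farness is 18, for B, so B has the highest closeness.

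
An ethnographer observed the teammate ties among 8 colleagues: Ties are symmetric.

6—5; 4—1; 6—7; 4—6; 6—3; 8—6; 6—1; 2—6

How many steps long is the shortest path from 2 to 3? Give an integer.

One shortest route is 2 – 6 – 3, which uses 2 edges, and 2 and 3 are not directly tied, so nothing shorter exists. So d(2,3) = 2.

2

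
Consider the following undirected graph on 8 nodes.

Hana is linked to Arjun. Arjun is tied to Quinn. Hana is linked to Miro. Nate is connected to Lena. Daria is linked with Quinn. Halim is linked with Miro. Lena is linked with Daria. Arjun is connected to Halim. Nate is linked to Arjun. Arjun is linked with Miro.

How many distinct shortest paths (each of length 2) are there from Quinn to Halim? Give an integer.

1

The shortest distance is 2, and the only length-2 path is Quinn–Arjun–Halim. So there is exactly 1 shortest path.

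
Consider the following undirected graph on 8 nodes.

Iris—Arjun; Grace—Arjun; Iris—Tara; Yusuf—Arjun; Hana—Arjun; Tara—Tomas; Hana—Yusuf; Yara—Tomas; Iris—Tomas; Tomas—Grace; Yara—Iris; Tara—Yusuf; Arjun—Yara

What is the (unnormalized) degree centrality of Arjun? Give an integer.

Arjun is directly tied to Grace, Hana, Iris, Yara, and Yusuf. That is 5 neighbors, so the degree of Arjun is 5.

5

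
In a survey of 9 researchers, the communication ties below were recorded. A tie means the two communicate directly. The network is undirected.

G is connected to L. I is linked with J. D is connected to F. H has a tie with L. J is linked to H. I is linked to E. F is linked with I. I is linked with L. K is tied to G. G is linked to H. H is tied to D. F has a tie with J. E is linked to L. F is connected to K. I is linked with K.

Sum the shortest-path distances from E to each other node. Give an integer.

Distances from E: D:3, F:2, G:2, H:2, I:1, J:2, K:2, L:1.
Sum = 3 + 2 + 2 + 2 + 1 + 2 + 2 + 1 = 15.

15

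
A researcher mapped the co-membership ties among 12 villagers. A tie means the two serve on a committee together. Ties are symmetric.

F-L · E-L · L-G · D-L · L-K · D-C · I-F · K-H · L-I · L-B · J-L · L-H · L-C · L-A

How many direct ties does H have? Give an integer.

2

H is directly tied to K and L. That is 2 neighbors, so the degree of H is 2.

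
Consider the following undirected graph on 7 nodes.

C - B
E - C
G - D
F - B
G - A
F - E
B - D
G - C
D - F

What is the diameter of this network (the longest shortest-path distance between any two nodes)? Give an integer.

Eccentricity of each node (its greatest distance to any other): A:3, B:3, C:2, D:2, E:3, F:3, G:2.
The maximum eccentricity is 3, realized for instance by the pair F–A via F – D – G – A. So the diameter is 3.

3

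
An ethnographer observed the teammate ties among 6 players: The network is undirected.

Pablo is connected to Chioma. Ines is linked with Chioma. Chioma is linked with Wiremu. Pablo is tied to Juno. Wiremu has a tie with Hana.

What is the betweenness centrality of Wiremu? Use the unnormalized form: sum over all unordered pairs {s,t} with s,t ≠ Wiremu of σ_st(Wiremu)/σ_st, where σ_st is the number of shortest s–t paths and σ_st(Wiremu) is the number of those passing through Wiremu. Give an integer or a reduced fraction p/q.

Pairs whose geodesics pass through Wiremu — Juno–Hana: 1; Chioma–Hana: 1; Hana–Ines: 1; Hana–Pablo: 1.
All other pairs contribute 0.
Summing the contributions gives betweenness(Wiremu) = 4.

4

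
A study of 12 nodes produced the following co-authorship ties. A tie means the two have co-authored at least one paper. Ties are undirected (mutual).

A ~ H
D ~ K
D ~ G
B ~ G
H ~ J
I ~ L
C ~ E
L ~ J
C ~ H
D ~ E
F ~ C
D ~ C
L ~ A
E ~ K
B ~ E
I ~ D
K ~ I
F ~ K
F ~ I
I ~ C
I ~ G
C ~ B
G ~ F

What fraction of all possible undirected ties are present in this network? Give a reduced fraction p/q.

There are 23 edges and 12 nodes, so the maximum possible is C(12,2) = 66.
Density = 23/66.

23/66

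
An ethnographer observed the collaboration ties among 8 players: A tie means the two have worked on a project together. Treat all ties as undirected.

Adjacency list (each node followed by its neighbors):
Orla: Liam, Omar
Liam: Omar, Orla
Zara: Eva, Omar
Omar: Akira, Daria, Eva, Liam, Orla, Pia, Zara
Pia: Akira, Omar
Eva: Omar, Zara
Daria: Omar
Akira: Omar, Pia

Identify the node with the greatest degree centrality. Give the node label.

Omar

Degrees — Akira:2, Daria:1, Eva:2, Liam:2, Omar:7, Orla:2, Pia:2, Zara:2.
The maximum is 7, attained only by Omar.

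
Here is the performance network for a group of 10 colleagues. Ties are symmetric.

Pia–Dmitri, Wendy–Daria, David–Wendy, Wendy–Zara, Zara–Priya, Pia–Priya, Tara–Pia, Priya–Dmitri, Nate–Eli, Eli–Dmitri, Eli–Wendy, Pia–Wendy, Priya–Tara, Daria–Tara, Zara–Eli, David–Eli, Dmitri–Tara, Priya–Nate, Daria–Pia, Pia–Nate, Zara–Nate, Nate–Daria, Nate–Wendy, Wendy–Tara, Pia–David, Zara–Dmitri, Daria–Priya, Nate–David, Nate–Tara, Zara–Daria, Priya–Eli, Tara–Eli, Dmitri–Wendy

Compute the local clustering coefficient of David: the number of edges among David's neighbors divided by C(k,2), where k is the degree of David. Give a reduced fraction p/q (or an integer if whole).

David's neighbors: Eli, Nate, Pia, and Wendy (k = 4).
Possible neighbor pairs: C(4,2) = 6. Edges among them: Eli–Nate, Eli–Wendy, Nate–Pia, Nate–Wendy, Pia–Wendy → e = 5.
Clustering(David) = 5/6.

5/6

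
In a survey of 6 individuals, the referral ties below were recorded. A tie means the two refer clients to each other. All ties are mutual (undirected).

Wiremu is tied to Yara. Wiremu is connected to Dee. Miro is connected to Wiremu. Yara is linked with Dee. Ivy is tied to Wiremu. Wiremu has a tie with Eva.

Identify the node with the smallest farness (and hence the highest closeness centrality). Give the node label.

Wiremu

Farness (sum of distances to all others) for each node — Dee:8, Eva:9, Ivy:9, Miro:9, Wiremu:5, Yara:8.
The smallest farness is 5, for Wiremu, so Wiremu has the highest closeness.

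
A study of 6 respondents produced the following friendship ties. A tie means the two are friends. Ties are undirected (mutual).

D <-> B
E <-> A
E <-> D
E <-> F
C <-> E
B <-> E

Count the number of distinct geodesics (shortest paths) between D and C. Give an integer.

1

The shortest distance is 2, and the only length-2 path is D–E–C. So there is exactly 1 shortest path.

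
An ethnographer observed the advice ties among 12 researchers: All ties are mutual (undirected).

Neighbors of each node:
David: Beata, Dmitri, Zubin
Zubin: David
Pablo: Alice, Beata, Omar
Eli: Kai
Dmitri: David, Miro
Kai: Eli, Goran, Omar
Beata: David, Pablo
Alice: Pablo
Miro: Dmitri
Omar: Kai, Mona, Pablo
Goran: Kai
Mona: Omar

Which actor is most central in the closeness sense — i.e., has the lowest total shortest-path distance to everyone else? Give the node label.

Pablo

Farness (sum of distances to all others) for each node — Alice:35, Beata:27, David:31, Dmitri:39, Eli:43, Goran:43, Kai:33, Miro:49, Mona:37, Omar:27, Pablo:25, Zubin:41.
The smallest farness is 25, for Pablo, so Pablo has the highest closeness.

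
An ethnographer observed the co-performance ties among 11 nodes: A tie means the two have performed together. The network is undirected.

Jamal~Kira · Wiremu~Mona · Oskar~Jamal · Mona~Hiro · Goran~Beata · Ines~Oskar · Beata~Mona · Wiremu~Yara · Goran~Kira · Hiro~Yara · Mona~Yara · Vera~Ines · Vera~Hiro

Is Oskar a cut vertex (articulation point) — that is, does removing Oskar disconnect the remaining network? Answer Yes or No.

No

Even without Oskar, every remaining node can still reach every other (the residual graph is connected), so Oskar is not a cut vertex.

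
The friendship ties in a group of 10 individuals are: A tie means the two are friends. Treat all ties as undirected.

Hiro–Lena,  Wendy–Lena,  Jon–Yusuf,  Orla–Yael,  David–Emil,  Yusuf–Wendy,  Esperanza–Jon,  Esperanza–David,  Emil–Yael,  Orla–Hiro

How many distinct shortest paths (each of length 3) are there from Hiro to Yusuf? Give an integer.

The shortest distance is 3, and the only length-3 path is Hiro–Lena–Wendy–Yusuf. So there is exactly 1 shortest path.

1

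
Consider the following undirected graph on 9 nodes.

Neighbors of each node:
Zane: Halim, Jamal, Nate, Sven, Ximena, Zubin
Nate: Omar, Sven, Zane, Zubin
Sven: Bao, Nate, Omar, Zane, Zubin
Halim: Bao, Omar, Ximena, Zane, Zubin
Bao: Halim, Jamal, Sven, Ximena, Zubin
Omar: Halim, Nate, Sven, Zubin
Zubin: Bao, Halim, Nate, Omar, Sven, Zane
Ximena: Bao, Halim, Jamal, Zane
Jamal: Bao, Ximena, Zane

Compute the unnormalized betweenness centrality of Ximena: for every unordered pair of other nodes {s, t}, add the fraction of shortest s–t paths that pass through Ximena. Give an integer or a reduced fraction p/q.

79/120

Pairs whose geodesics pass through Ximena — Halim–Jamal: 1/3; Omar–Jamal: 1/8; Bao–Zane: 1/5.
All other pairs contribute 0.
Summing the contributions gives betweenness(Ximena) = 79/120.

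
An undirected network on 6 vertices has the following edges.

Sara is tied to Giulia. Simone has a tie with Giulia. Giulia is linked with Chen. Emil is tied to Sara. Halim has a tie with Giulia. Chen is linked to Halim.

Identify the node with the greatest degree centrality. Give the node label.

Degrees — Chen:2, Emil:1, Giulia:4, Halim:2, Sara:2, Simone:1.
The maximum is 4, attained only by Giulia.

Giulia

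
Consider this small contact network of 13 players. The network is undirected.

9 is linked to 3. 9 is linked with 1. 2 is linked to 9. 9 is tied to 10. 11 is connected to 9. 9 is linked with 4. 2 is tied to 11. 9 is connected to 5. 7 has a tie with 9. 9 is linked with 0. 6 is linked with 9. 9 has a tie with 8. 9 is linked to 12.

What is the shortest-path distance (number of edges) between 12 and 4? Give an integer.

2

One shortest route is 12 – 9 – 4, which uses 2 edges, and 12 and 4 are not directly tied, so nothing shorter exists. So d(12,4) = 2.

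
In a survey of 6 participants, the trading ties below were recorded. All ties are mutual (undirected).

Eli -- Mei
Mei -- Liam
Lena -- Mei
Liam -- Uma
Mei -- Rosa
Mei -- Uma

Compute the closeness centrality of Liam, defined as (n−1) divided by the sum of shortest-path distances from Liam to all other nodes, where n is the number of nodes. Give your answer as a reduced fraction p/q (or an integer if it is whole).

5/8

Distances from Liam: Eli:2, Lena:2, Mei:1, Rosa:2, Uma:1. Sum = 8.
n = 6, so closeness = 5/8.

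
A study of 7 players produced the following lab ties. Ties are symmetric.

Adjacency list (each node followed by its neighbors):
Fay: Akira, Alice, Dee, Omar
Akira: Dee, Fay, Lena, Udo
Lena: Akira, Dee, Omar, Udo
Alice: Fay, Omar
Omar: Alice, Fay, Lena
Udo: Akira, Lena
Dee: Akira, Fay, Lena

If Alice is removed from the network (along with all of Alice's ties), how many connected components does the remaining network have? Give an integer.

Alice's neighbors (Fay and Omar) remain reachable from one another through other ties, so the rest of the network stays in one piece.

1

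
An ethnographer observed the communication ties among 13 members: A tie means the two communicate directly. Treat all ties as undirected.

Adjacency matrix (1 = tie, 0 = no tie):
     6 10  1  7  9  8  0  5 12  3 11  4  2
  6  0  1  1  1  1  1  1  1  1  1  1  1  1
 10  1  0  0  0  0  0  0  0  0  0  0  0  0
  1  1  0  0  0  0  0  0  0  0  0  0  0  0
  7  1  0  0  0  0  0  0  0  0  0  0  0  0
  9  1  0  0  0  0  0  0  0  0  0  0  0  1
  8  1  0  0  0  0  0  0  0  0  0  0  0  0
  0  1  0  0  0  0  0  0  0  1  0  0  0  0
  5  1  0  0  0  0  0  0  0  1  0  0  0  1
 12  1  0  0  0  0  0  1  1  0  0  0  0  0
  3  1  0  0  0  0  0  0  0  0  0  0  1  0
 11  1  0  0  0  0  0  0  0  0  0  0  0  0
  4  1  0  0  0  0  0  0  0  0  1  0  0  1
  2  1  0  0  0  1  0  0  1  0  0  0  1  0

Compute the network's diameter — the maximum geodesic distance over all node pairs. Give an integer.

2

Eccentricity of each node (its greatest distance to any other): 0:2, 1:2, 2:2, 3:2, 4:2, 5:2, 6:1, 7:2, 8:2, 9:2, 10:2, 11:2, 12:2.
The maximum eccentricity is 2, realized for instance by the pair 10–1 via 10 – 6 – 1. So the diameter is 2.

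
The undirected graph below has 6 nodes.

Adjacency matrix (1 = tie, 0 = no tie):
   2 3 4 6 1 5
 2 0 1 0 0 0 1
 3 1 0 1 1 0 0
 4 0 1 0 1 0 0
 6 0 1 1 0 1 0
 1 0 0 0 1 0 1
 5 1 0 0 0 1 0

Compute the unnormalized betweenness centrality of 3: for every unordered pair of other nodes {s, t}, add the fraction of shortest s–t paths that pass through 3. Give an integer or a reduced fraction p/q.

Pairs whose geodesics pass through 3 — 2–4: 1; 2–6: 1; 4–5: 1/2.
All other pairs contribute 0.
Summing the contributions gives betweenness(3) = 5/2.

5/2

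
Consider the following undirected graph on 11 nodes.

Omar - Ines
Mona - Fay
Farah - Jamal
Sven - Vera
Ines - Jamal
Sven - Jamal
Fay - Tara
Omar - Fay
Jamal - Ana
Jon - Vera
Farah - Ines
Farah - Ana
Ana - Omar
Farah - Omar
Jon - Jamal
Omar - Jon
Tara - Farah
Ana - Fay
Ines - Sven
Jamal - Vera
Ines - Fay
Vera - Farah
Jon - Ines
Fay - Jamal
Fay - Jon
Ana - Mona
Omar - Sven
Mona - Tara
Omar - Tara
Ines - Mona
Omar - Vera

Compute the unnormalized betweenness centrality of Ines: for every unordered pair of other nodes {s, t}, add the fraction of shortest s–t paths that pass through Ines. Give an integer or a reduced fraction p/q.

Pairs whose geodesics pass through Ines — Fay–Sven: 1/3; Fay–Farah: 1/5; Sven–Jon: 1/4; Sven–Mona: 1; Sven–Farah: 1/4; Omar–Mona: 1/4; Omar–Jamal: 1/7; Jon–Mona: 1/2; Jon–Farah: 1/4; Mona–Farah: 1/3; Mona–Vera: 5/13; Mona–Jamal: 1/3.
All other pairs contribute 0.
Summing the contributions gives betweenness(Ines) = 3847/910.

3847/910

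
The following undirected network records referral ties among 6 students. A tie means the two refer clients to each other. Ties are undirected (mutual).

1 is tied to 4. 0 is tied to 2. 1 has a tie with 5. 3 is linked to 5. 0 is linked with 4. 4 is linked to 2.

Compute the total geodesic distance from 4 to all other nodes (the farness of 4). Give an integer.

Distances from 4: 0:1, 1:1, 2:1, 3:3, 5:2.
Sum = 1 + 1 + 1 + 3 + 2 = 8.

8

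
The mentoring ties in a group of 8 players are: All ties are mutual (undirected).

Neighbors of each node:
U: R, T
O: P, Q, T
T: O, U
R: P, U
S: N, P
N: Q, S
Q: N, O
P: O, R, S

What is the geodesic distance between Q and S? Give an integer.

2

One shortest route is Q – N – S, which uses 2 edges, and Q and S are not directly tied, so nothing shorter exists. So d(Q,S) = 2.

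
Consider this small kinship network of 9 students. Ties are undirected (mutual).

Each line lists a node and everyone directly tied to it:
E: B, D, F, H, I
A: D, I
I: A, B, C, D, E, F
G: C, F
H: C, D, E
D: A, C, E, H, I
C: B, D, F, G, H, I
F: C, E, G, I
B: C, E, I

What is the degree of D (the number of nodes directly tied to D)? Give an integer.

5

D is directly tied to A, C, E, H, and I. That is 5 neighbors, so the degree of D is 5.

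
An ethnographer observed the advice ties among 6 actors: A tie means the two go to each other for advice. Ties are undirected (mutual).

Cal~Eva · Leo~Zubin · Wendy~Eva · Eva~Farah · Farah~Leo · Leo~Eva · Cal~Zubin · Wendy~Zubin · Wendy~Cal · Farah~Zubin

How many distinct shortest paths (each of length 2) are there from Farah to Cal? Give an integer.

The shortest distance is 2. The length-2 paths are: Farah–Eva–Cal; Farah–Zubin–Cal.
That gives 2 distinct shortest paths.

2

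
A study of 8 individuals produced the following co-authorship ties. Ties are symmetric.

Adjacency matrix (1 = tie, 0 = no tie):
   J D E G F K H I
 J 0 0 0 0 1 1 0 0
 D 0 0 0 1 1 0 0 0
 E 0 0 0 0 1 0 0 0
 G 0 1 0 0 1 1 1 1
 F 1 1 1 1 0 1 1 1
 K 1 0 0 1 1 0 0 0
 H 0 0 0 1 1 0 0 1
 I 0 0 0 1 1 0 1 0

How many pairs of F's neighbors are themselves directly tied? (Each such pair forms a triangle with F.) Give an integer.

6

F's neighbors: D, E, G, H, I, J, and K.
Neighbor pairs that are themselves tied: F–D–G; F–G–H; F–G–I; F–G–K; F–H–I; F–J–K. Each forms one triangle with F, for 6 in total.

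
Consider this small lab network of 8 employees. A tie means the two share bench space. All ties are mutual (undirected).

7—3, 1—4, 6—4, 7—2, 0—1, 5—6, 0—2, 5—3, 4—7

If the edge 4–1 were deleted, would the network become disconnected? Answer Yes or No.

No

Even without that edge, 4 still reaches 1 via 4 – 7 – 2 – 0 – 1, so the network stays connected. Not a bridge.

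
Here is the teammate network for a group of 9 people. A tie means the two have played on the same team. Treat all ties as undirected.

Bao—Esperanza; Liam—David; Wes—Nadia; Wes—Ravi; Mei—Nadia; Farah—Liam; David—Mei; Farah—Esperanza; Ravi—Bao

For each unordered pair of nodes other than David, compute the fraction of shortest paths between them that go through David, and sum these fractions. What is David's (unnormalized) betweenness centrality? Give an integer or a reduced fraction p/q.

6

Pairs whose geodesics pass through David — Mei–Liam: 1; Mei–Farah: 1; Mei–Esperanza: 1; Liam–Wes: 1; Liam–Nadia: 1; Farah–Nadia: 1.
All other pairs contribute 0.
Summing the contributions gives betweenness(David) = 6.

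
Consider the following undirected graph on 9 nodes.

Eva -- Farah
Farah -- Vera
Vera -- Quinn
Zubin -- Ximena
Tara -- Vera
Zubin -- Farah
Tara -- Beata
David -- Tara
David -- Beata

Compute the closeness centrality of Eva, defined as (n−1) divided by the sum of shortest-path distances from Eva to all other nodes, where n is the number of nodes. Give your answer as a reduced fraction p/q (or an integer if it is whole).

Distances from Eva: Beata:4, David:4, Farah:1, Quinn:3, Tara:3, Vera:2, Ximena:3, Zubin:2. Sum = 22.
n = 9, so closeness = 8/22 = 4/11.

4/11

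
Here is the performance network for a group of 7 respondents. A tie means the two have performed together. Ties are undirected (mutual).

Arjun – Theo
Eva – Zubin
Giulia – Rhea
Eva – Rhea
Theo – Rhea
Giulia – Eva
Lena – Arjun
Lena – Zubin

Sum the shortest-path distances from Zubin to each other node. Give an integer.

Distances from Zubin: Arjun:2, Eva:1, Giulia:2, Lena:1, Rhea:2, Theo:3.
Sum = 2 + 1 + 2 + 1 + 2 + 3 = 11.

11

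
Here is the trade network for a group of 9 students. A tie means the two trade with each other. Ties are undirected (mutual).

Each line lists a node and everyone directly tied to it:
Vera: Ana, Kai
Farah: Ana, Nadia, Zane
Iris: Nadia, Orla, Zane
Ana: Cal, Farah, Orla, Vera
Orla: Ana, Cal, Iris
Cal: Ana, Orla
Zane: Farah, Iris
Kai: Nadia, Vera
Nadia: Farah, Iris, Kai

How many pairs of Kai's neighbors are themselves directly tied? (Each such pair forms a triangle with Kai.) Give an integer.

Kai's neighbors are Nadia and Vera, but none of them are tied to each other, so no triangle contains Kai.

0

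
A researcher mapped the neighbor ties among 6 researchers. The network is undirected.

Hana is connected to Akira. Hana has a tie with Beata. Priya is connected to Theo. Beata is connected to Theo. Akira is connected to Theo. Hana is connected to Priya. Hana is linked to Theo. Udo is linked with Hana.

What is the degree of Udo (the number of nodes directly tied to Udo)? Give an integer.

Udo is directly tied to Hana. That is 1 neighbor, so the degree of Udo is 1.

1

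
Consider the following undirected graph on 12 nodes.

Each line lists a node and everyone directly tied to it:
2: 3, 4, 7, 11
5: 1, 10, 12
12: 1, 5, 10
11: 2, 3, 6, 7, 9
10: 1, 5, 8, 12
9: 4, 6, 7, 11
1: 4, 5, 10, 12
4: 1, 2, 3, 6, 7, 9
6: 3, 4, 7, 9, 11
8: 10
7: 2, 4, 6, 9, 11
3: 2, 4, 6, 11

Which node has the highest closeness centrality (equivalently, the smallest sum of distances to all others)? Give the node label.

Farness (sum of distances to all others) for each node — 1:19, 2:23, 3:23, 4:17, 5:26, 6:22, 7:22, 8:35, 9:23, 10:25, 11:27, 12:26.
The smallest farness is 17, for 4, so 4 has the highest closeness.

4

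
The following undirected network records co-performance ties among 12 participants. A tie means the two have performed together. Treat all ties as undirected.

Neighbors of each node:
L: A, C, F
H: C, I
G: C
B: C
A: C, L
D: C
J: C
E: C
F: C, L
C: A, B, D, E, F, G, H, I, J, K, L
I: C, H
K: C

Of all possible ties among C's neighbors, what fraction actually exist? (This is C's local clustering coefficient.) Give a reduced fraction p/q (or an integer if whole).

3/55

C's neighbors: A, B, D, E, F, G, H, I, J, K, and L (k = 11).
Possible neighbor pairs: C(11,2) = 55. Edges among them: A–L, F–L, H–I → e = 3.
Clustering(C) = 3/55.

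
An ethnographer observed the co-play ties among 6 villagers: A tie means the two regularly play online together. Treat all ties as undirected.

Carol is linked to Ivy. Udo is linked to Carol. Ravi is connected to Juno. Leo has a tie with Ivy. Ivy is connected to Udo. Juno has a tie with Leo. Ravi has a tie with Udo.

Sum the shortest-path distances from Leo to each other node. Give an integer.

Distances from Leo: Carol:2, Ivy:1, Juno:1, Ravi:2, Udo:2.
Sum = 2 + 1 + 1 + 2 + 2 = 8.

8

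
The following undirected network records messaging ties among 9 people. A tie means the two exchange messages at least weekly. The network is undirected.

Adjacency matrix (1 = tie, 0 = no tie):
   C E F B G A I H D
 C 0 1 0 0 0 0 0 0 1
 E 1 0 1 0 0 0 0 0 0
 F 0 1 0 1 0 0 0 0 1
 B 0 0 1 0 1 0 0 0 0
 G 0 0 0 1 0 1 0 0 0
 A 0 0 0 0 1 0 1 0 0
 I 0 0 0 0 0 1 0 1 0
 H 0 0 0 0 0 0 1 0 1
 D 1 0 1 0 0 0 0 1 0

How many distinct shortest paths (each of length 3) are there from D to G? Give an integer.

The shortest distance is 3, and the only length-3 path is D–F–B–G. So there is exactly 1 shortest path.

1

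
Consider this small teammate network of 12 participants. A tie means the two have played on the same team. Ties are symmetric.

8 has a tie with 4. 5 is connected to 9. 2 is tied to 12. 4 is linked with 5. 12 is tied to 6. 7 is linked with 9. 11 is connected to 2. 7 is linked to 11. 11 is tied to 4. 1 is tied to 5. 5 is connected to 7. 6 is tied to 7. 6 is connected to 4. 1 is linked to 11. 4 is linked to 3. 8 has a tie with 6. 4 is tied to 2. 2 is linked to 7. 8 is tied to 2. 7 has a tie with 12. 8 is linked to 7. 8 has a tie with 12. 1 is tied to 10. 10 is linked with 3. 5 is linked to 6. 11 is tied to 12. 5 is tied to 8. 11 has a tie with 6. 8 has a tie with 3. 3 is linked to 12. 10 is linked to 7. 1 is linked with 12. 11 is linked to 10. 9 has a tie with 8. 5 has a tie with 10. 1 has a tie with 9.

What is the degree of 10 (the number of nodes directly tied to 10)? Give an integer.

5

10 is directly tied to 1, 3, 5, 7, and 11. That is 5 neighbors, so the degree of 10 is 5.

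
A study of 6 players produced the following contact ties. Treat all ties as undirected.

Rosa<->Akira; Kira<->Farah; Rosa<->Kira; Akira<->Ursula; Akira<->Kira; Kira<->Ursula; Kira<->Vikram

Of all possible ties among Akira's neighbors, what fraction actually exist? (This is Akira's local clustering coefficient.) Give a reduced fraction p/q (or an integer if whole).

2/3

Akira's neighbors: Kira, Rosa, and Ursula (k = 3).
Possible neighbor pairs: C(3,2) = 3. Edges among them: Kira–Rosa, Kira–Ursula → e = 2.
Clustering(Akira) = 2/3.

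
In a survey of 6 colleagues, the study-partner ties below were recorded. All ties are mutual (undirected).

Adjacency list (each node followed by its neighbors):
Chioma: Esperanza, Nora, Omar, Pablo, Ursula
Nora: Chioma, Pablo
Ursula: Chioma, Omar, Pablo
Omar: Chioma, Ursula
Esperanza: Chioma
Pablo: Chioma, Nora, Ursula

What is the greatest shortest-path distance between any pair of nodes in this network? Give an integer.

2

Eccentricity of each node (its greatest distance to any other): Chioma:1, Esperanza:2, Nora:2, Omar:2, Pablo:2, Ursula:2.
The maximum eccentricity is 2, realized for instance by the pair Omar–Pablo via Omar – Chioma – Pablo. So the diameter is 2.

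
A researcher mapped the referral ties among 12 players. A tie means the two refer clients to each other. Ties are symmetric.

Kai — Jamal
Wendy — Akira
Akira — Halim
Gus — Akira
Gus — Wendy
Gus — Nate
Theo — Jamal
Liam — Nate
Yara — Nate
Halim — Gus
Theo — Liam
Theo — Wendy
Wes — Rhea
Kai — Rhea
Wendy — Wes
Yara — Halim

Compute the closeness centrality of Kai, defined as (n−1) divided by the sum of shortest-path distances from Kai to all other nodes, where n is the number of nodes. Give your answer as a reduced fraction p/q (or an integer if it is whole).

Distances from Kai: Akira:4, Gus:4, Halim:5, Jamal:1, Liam:3, Nate:4, Rhea:1, Theo:2, Wendy:3, Wes:2, Yara:5. Sum = 34.
n = 12, so closeness = 11/34.

11/34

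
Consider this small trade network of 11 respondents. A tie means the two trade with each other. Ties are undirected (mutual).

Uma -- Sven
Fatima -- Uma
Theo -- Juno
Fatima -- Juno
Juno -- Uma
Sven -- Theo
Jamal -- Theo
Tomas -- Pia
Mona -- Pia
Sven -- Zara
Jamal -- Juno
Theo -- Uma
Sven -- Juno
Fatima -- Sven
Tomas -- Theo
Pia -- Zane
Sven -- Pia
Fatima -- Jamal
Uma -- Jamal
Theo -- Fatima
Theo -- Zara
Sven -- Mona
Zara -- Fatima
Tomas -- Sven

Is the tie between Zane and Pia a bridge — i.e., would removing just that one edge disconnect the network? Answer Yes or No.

Yes

Without the Zane–Pia edge there is no alternate route between Zane and Pia, so the network disconnects. It is a bridge.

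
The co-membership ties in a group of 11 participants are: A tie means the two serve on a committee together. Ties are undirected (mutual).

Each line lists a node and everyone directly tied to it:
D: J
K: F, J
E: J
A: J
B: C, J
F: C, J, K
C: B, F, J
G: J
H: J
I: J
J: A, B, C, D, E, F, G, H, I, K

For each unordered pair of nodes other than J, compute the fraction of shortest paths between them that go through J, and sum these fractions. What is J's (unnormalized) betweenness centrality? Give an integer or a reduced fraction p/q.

Pairs whose geodesics pass through J — B–I: 1; B–K: 1; B–G: 1; B–A: 1; B–D: 1; B–F: 1/2; B–H: 1; B–E: 1; I–K: 1; I–C: 1; I–G: 1; I–A: 1; I–D: 1; I–F: 1 … (+28 more pairs).
All other pairs contribute 0.
Summing the contributions gives betweenness(J) = 41.

41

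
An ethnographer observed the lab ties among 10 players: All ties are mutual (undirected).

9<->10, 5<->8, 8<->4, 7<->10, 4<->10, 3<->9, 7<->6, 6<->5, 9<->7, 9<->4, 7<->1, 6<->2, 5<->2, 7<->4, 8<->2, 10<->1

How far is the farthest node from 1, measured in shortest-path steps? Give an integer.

Distances from 1: 2:3, 3:3, 4:2, 5:3, 6:2, 7:1, 8:3, 9:2, 10:1.
The largest is 3 (to 8, 3, 2, and 5), so the eccentricity of 1 is 3.

3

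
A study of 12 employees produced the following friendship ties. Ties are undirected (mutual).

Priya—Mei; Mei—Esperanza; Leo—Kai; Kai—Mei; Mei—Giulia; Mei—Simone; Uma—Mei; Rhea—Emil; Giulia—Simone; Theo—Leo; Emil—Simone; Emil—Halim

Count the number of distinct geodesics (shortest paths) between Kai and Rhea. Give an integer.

1

The shortest distance is 4, and the only length-4 path is Kai–Mei–Simone–Emil–Rhea. So there is exactly 1 shortest path.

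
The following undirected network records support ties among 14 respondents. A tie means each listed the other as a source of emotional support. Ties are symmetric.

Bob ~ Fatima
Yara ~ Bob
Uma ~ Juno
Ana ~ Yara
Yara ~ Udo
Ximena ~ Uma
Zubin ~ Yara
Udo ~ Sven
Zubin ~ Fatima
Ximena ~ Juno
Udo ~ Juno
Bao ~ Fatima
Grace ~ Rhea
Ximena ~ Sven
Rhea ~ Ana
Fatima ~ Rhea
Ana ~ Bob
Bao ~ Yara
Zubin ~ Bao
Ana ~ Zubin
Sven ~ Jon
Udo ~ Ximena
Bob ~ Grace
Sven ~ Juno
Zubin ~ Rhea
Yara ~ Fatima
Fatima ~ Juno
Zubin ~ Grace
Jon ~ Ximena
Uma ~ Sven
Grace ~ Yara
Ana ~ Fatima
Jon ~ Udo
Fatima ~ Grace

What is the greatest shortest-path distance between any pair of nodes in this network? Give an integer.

4

Eccentricity of each node (its greatest distance to any other): Ana:3, Bao:3, Bob:3, Fatima:3, Grace:3, Jon:4, Juno:2, Rhea:4, Sven:3, Udo:3, Uma:3, Ximena:3, Yara:3, Zubin:3.
The maximum eccentricity is 4, realized for instance by the pair Jon–Rhea via Jon – Udo – Yara – Zubin – Rhea. So the diameter is 4.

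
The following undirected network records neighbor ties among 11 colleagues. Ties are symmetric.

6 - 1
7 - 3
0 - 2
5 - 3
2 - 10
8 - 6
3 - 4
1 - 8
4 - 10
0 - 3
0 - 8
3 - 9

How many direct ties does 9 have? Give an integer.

1

9 is directly tied to 3. That is 1 neighbor, so the degree of 9 is 1.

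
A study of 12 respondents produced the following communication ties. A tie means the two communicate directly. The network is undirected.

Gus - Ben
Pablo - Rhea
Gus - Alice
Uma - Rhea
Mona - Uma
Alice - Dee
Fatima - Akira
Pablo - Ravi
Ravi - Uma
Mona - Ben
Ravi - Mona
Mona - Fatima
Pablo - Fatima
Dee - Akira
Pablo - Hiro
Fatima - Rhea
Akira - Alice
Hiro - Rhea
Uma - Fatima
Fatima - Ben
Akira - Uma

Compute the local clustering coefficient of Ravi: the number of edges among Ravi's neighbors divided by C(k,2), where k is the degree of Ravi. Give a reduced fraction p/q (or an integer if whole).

Ravi's neighbors: Mona, Pablo, and Uma (k = 3).
Possible neighbor pairs: C(3,2) = 3. Edges among them: Mona–Uma → e = 1.
Clustering(Ravi) = 1/3.

1/3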